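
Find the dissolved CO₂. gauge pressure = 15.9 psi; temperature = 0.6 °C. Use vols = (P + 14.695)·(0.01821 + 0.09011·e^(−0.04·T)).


vols = (15.9 + 14.695)·(0.01821 + 0.09011·e^(−0.04·0.6))

3.2487 volumes


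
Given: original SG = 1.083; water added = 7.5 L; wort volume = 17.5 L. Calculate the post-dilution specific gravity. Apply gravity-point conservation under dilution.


SG_new = 1 + (SG_old − 1)·V_old/(V_old + V_water)
pts = (1.083 − 1)·1000·17.5/(17.5 + 7.5) = 58.1000
SG_new = 1 + 58.1000/1000

1.0581


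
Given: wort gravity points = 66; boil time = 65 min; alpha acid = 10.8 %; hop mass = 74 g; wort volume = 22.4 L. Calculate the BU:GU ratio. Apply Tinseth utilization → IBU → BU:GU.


U = 1.65·0.000125^(GP/1000)·(1−e^(−0.04t))/4.15;  IBU = (α/100)·m·U·1000/V;  BU:GU = IBU/GP
U = 1.65·0.000125^(66/1000)·(1−e^(−0.04·65))/4.15 = 0.2034
IBU = (10.8/100)·74·0.2034·1000/22.4 = 72.5641
BU:GU = 72.5641/66

1.0995


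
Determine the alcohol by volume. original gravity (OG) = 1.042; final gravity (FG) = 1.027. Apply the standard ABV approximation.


ABV = (OG − FG) · 131.25
ABV = (1.042 − 1.027) · 131.25

1.9688 % ABV


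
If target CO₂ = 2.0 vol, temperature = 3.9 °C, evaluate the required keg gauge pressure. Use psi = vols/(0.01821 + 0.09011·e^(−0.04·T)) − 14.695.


psi = 2.0/(0.01821 + 0.09011·e^(−0.04·3.9)) − 14.695

6.2904 psi


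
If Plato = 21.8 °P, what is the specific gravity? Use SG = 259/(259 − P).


SG = 259/(259 − 21.8)

1.0919


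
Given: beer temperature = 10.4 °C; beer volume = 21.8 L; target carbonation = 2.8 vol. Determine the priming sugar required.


residual = 14.695·(0.01821 + 0.09011·e^(−0.04·T));  sugar = (target − residual)·4.0·V
residual = 14.695·(0.01821 + 0.09011·e^(−0.04·10.4)) = 1.1411
sugar = (2.8 − 1.1411)·4.0·21.8

144.6541 g


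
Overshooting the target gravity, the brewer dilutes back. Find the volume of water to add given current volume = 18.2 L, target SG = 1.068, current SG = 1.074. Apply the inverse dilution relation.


V_water = V·((SG_curr − 1)/(SG_target − 1) − 1)
V_water = 18.2·((1.074 − 1)/(1.068 − 1) − 1)

1.6059 L


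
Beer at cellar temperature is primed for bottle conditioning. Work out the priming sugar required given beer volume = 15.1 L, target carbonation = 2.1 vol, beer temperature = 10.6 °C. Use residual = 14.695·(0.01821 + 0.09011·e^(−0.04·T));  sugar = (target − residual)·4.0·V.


residual = 14.695·(0.01821 + 0.09011·e^(−0.04·10.6)) = 1.1342
sugar = (2.1 − 1.1342)·4.0·15.1

58.3366 g


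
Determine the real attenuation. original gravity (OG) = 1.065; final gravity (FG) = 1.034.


AA = (OG−FG)/(OG−1)·100;  RA = AA·0.8192
AA = (1.065 − 1.034)/(1.065 − 1)·100 = 47.6923
RA = 47.6923·0.8192

39.0695 %


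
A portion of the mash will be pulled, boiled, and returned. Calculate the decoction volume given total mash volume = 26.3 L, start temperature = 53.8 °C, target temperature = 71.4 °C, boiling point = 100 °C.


V_dec = V_total·(T_target − T_start)/(T_boil − T_start)
V_dec = 26.3·(71.4 − 53.8)/(100 − 53.8)

10.0190 L


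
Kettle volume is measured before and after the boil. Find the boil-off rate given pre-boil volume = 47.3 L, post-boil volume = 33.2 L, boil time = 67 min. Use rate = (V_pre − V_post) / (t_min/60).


rate = (47.3 − 33.2) / (67/60)

12.6269 L/hr


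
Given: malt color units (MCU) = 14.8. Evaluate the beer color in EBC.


SRM = 1.4922·MCU^0.6859;  EBC = SRM·1.97
SRM = 1.4922·14.8^0.6859 = 9.4735
EBC = 9.4735·1.97

18.6628 EBC


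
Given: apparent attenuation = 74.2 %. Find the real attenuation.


RA = AA · 0.8192
RA = 74.2 · 0.8192

60.7846 %


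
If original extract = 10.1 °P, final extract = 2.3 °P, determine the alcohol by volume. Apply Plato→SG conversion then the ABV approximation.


SG = 259/(259 − P);  ABV = (OG − FG)·131.25
OG = 259/(259 − 10.1) = 1.0406
FG = 259/(259 − 2.3) = 1.0090
ABV = (1.0406 − 1.0090)·131.25

4.1500 % ABV


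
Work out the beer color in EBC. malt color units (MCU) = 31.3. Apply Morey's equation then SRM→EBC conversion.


SRM = 1.4922·MCU^0.6859;  EBC = SRM·1.97
SRM = 1.4922·31.3^0.6859 = 15.8351
EBC = 15.8351·1.97

31.1952 EBC


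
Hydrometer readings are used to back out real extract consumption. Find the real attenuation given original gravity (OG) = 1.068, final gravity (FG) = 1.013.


AA = (OG−FG)/(OG−1)·100;  RA = AA·0.8192
AA = (1.068 − 1.013)/(1.068 − 1)·100 = 80.8824
RA = 80.8824·0.8192

66.2588 %


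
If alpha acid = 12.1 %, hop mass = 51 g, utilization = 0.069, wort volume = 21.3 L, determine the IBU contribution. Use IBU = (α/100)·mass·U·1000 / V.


IBU = (12.1/100)·51·0.069·1000 / 21.3

19.9906 IBU


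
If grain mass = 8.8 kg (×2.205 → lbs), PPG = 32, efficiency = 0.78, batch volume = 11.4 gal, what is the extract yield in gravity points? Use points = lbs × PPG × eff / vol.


lbs = 8.8 × 2.205 = 19.4040
points = 19.4040 × 32 × 0.78 / 11.4

42.4845 points


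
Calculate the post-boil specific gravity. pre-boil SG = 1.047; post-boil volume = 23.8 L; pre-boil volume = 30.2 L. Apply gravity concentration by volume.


SG_post = 1 + (SG_pre − 1)·V_pre/V_post
pts_pre = (1.047 − 1)·1000 = 47.0000
pts_post = 47.0000·30.2/23.8 = 59.6387
SG_post = 1 + 59.6387/1000

1.0596


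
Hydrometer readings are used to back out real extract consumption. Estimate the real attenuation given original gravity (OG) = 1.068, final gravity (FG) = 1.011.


AA = (OG−FG)/(OG−1)·100;  RA = AA·0.8192
AA = (1.068 − 1.011)/(1.068 − 1)·100 = 83.8235
RA = 83.8235·0.8192

68.6682 %


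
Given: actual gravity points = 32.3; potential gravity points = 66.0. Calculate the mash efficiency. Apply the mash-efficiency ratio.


efficiency = actual / potential × 100
efficiency = 32.3 / 66.0 × 100

48.9394 %


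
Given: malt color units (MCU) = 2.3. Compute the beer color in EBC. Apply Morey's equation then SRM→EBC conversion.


SRM = 1.4922·MCU^0.6859;  EBC = SRM·1.97
SRM = 1.4922·2.3^0.6859 = 2.6420
EBC = 2.6420·1.97

5.2048 EBC


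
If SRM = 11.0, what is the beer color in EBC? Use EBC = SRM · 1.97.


EBC = 11.0 · 1.97

21.6700 EBC


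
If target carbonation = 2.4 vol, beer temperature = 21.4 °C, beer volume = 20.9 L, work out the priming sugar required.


residual = 14.695·(0.01821 + 0.09011·e^(−0.04·T));  sugar = (target − residual)·4.0·V
residual = 14.695·(0.01821 + 0.09011·e^(−0.04·21.4)) = 0.8302
sugar = (2.4 − 0.8302)·4.0·20.9

131.2371 g


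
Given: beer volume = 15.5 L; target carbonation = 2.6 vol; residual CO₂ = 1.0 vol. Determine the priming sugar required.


sugar = (target − residual)·4.0·V
sugar = (2.6 − 1.0)·4.0·15.5

99.2000 g


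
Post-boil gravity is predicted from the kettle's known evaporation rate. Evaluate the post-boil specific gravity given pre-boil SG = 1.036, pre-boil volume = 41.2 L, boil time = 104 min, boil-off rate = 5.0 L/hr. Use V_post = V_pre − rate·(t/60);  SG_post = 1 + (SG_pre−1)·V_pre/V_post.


V_post = 41.2 − 5.0·(104/60) = 32.5333
SG_post = 1 + (1.036 − 1)·41.2/32.5333

1.0456


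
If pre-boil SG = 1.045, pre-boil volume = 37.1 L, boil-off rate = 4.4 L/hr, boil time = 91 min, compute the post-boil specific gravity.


V_post = V_pre − rate·(t/60);  SG_post = 1 + (SG_pre−1)·V_pre/V_post
V_post = 37.1 − 4.4·(91/60) = 30.4267
SG_post = 1 + (1.045 − 1)·37.1/30.4267

1.0549


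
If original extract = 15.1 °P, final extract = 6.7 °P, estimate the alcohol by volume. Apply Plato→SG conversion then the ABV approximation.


SG = 259/(259 − P);  ABV = (OG − FG)·131.25
OG = 259/(259 − 15.1) = 1.0619
FG = 259/(259 − 6.7) = 1.0266
ABV = (1.0619 − 1.0266)·131.25

4.6403 % ABV


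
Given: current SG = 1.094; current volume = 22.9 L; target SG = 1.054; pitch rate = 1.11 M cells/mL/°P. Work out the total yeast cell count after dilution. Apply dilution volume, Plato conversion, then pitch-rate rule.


V_w = V·((SG_c−1)/(SG_t−1)−1);  °P = 259 − 259/SG_t;  cells = rate·(V+V_w)·°P
V_w = 22.9·((1.094−1)/(1.054−1)−1) = 16.9630
V_final = 22.9 + 16.9630 = 39.8630
°P = 259 − 259/1.054 = 13.2694
cells = 1.11·39.8630·13.2694

587.1451 billion cells


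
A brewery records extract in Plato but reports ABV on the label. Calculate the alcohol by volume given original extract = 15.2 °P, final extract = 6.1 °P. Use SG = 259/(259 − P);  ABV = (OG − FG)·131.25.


OG = 259/(259 − 15.2) = 1.0623
FG = 259/(259 − 6.1) = 1.0241
ABV = (1.0623 − 1.0241)·131.25

5.0172 % ABV


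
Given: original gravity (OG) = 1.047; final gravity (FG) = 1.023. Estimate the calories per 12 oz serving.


ABW = (OG−FG)·131.25·0.79/FG;  °P = 259 − 259/SG (for OG→OE and FG→AE);  RE = 0.1808·OE + 0.8192·AE;  Cal = (6.9·ABW + 4·(RE−0.1))·FG·3.55
ABW = (1.047 − 1.023)·131.25·0.79/1.023 = 2.4326
OE = 259 − 259/1.047 = 11.6266 °P
AE = 259 − 259/1.023 = 5.8231 °P
RE = 0.1808·11.6266 + 0.8192·5.8231 = 6.8723 °P
Cal = (6.9·2.4326 + 4·(6.8723−0.1))·1.023·3.55

159.3349 kcal


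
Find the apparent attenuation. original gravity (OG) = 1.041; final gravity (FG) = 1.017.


AA = (OG − FG)/(OG − 1) · 100
AA = (1.041 − 1.017)/(1.041 − 1) · 100

58.5366 %


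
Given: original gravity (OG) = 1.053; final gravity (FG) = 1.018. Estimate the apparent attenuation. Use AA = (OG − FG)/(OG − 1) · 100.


AA = (1.053 − 1.018)/(1.053 − 1) · 100

66.0377 %


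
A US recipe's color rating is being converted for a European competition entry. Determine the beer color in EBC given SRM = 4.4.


EBC = SRM · 1.97
EBC = 4.4 · 1.97

8.6680 EBC


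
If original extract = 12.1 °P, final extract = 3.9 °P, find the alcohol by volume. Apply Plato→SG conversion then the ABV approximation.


SG = 259/(259 − P);  ABV = (OG − FG)·131.25
OG = 259/(259 − 12.1) = 1.0490
FG = 259/(259 − 3.9) = 1.0153
ABV = (1.0490 − 1.0153)·131.25

4.4257 % ABV


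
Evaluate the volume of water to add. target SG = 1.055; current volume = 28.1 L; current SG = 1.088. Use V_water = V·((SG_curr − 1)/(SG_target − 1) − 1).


V_water = 28.1·((1.088 − 1)/(1.055 − 1) − 1)

16.8600 L


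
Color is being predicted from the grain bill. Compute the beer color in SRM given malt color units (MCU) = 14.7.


SRM = 1.4922 · MCU^0.6859
SRM = 1.4922 · 14.7^0.6859

9.4295 SRM


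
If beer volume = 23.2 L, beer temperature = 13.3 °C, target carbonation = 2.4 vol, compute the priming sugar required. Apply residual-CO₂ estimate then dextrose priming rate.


residual = 14.695·(0.01821 + 0.09011·e^(−0.04·T));  sugar = (target − residual)·4.0·V
residual = 14.695·(0.01821 + 0.09011·e^(−0.04·13.3)) = 1.0454
sugar = (2.4 − 1.0454)·4.0·23.2

125.7023 g


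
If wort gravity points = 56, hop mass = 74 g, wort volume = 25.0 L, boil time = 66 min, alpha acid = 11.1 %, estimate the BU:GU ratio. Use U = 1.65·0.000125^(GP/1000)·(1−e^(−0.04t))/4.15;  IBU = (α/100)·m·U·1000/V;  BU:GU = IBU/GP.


U = 1.65·0.000125^(56/1000)·(1−e^(−0.04·66))/4.15 = 0.2232
IBU = (11.1/100)·74·0.2232·1000/25.0 = 73.3372
BU:GU = 73.3372/56

1.3096


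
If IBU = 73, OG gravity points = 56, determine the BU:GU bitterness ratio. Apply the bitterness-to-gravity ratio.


BU:GU = IBU / OG_points
BU:GU = 73 / 56

1.3036


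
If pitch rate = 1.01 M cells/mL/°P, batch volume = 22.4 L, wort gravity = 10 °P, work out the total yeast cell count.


cells (billions) = rate · V_L · °P
cells = 1.01 · 22.4 · 10

226.2400 billion cells


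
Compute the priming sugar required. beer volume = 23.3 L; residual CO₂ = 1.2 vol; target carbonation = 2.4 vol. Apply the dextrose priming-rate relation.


sugar = (target − residual)·4.0·V
sugar = (2.4 − 1.2)·4.0·23.3

111.8400 g


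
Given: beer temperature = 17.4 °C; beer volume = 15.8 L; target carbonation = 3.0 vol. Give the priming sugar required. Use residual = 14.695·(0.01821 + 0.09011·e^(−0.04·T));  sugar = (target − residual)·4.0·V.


residual = 14.695·(0.01821 + 0.09011·e^(−0.04·17.4)) = 0.9278
sugar = (3.0 − 0.9278)·4.0·15.8

130.9635 g


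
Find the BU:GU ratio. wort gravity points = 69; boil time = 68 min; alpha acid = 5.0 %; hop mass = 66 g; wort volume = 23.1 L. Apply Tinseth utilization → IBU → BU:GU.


U = 1.65·0.000125^(GP/1000)·(1−e^(−0.04t))/4.15;  IBU = (α/100)·m·U·1000/V;  BU:GU = IBU/GP
U = 1.65·0.000125^(69/1000)·(1−e^(−0.04·68))/4.15 = 0.1998
IBU = (5.0/100)·66·0.1998·1000/23.1 = 28.5384
BU:GU = 28.5384/69

0.4136


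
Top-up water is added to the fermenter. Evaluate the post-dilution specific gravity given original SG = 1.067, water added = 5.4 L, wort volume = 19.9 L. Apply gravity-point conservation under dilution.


SG_new = 1 + (SG_old − 1)·V_old/(V_old + V_water)
pts = (1.067 − 1)·1000·19.9/(19.9 + 5.4) = 52.6996
SG_new = 1 + 52.6996/1000

1.0527


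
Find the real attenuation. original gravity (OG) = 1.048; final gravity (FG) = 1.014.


AA = (OG−FG)/(OG−1)·100;  RA = AA·0.8192
AA = (1.048 − 1.014)/(1.048 − 1)·100 = 70.8333
RA = 70.8333·0.8192

58.0267 %


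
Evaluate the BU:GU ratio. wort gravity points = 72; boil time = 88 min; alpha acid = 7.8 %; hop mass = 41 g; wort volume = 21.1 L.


U = 1.65·0.000125^(GP/1000)·(1−e^(−0.04t))/4.15;  IBU = (α/100)·m·U·1000/V;  BU:GU = IBU/GP
U = 1.65·0.000125^(72/1000)·(1−e^(−0.04·88))/4.15 = 0.2020
IBU = (7.8/100)·41·0.2020·1000/21.1 = 30.6168
BU:GU = 30.6168/72

0.4252


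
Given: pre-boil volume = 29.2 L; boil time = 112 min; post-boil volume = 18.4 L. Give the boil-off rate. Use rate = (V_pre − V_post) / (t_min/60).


rate = (29.2 − 18.4) / (112/60)

5.7857 L/hr


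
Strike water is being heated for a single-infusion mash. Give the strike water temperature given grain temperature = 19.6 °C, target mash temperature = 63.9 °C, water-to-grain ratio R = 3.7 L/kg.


T_strike = (0.41/R)·(T_mash − T_grain) + T_mash
T_strike = (0.41/3.7)·(63.9 − 19.6) + 63.9

68.8089 °C


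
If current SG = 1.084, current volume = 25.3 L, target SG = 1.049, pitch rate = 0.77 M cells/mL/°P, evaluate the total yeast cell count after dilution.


V_w = V·((SG_c−1)/(SG_t−1)−1);  °P = 259 − 259/SG_t;  cells = rate·(V+V_w)·°P
V_w = 25.3·((1.084−1)/(1.049−1)−1) = 18.0714
V_final = 25.3 + 18.0714 = 43.3714
°P = 259 − 259/1.049 = 12.0982
cells = 0.77·43.3714·12.0982

404.0311 billion cells


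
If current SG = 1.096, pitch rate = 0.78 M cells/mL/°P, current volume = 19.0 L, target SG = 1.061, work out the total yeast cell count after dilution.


V_w = V·((SG_c−1)/(SG_t−1)−1);  °P = 259 − 259/SG_t;  cells = rate·(V+V_w)·°P
V_w = 19.0·((1.096−1)/(1.061−1)−1) = 10.9016
V_final = 19.0 + 10.9016 = 29.9016
°P = 259 − 259/1.061 = 14.8907
cells = 0.78·29.9016·14.8907

347.2992 billion cells


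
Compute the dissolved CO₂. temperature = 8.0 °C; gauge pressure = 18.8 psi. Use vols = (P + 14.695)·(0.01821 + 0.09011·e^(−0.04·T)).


vols = (18.8 + 14.695)·(0.01821 + 0.09011·e^(−0.04·8.0))

2.8016 volumes


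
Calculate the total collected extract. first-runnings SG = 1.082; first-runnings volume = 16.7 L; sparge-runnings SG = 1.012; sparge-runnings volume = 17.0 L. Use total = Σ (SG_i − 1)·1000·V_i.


first = (1.082 − 1)·1000·16.7 = 1369.4000
sparge = (1.012 − 1)·1000·17.0 = 204.0000
total = 1369.4000 + 204.0000

1573.4000 gravity·L


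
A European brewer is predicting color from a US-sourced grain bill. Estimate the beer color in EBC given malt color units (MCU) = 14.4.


SRM = 1.4922·MCU^0.6859;  EBC = SRM·1.97
SRM = 1.4922·14.4^0.6859 = 9.2971
EBC = 9.2971·1.97

18.3153 EBC


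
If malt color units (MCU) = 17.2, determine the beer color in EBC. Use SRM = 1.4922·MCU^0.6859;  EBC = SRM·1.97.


SRM = 1.4922·17.2^0.6859 = 10.5021
EBC = 10.5021·1.97

20.6891 EBC


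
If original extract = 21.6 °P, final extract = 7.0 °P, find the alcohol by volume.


SG = 259/(259 − P);  ABV = (OG − FG)·131.25
OG = 259/(259 − 21.6) = 1.0910
FG = 259/(259 − 7.0) = 1.0278
ABV = (1.0910 − 1.0278)·131.25

8.2960 % ABV


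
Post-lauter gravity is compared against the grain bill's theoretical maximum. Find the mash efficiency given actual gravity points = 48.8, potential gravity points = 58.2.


efficiency = actual / potential × 100
efficiency = 48.8 / 58.2 × 100

83.8488 %


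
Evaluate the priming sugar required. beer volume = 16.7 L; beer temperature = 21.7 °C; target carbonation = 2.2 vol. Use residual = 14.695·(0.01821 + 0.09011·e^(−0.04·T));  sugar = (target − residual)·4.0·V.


residual = 14.695·(0.01821 + 0.09011·e^(−0.04·21.7)) = 0.8235
sugar = (2.2 − 0.8235)·4.0·16.7

91.9523 g


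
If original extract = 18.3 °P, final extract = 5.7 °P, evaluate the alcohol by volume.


SG = 259/(259 − P);  ABV = (OG − FG)·131.25
OG = 259/(259 − 18.3) = 1.0760
FG = 259/(259 − 5.7) = 1.0225
ABV = (1.0760 − 1.0225)·131.25

7.0252 % ABV


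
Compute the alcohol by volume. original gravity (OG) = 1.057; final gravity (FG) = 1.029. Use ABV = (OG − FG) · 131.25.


ABV = (1.057 − 1.029) · 131.25

3.6750 % ABV


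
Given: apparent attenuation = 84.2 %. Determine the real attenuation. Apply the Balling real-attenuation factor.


RA = AA · 0.8192
RA = 84.2 · 0.8192

68.9766 %


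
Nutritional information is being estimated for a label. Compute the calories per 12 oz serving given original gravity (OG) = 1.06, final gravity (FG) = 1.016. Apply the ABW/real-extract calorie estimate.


ABW = (OG−FG)·131.25·0.79/FG;  °P = 259 − 259/SG (for OG→OE and FG→AE);  RE = 0.1808·OE + 0.8192·AE;  Cal = (6.9·ABW + 4·(RE−0.1))·FG·3.55
ABW = (1.06 − 1.016)·131.25·0.79/1.016 = 4.4904
OE = 259 − 259/1.06 = 14.6604 °P
AE = 259 − 259/1.016 = 4.0787 °P
RE = 0.1808·14.6604 + 0.8192·4.0787 = 5.9919 °P
Cal = (6.9·4.4904 + 4·(5.9919−0.1))·1.016·3.55

196.7559 kcal


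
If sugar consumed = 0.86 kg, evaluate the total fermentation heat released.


Q = m_sugar · 590 kJ/kg
Q = 0.86 · 590

507.4000 kJ


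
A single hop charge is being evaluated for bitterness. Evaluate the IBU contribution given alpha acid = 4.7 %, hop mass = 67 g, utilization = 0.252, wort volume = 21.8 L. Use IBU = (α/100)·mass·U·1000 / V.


IBU = (4.7/100)·67·0.252·1000 / 21.8

36.4013 IBU


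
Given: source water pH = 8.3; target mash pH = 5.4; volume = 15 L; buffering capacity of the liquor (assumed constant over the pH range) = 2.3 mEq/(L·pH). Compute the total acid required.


acid = buffering capacity · (pH_source − pH_target) · V
acid = 2.3 · (8.3 − 5.4) · 15

100.0500 mEq


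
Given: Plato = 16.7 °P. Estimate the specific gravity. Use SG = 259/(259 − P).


SG = 259/(259 − 16.7)

1.0689


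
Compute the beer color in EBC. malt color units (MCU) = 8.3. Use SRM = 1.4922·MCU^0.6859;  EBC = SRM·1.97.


SRM = 1.4922·8.3^0.6859 = 6.3712
EBC = 6.3712·1.97

12.5513 EBC


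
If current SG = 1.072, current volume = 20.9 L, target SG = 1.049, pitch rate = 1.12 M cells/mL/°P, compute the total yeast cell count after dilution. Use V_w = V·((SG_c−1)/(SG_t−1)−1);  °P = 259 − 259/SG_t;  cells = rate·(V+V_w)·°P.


V_w = 20.9·((1.072−1)/(1.049−1)−1) = 9.8102
V_final = 20.9 + 9.8102 = 30.7102
°P = 259 − 259/1.049 = 12.0982
cells = 1.12·30.7102·12.0982

416.1224 billion cells


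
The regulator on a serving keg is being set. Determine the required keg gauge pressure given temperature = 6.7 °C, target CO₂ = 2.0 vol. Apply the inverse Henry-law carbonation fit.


psi = vols/(0.01821 + 0.09011·e^(−0.04·T)) − 14.695
psi = 2.0/(0.01821 + 0.09011·e^(−0.04·6.7)) − 14.695

8.2577 psi


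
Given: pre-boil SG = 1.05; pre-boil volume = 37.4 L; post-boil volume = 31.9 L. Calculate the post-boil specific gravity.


SG_post = 1 + (SG_pre − 1)·V_pre/V_post
pts_pre = (1.05 − 1)·1000 = 50.0000
pts_post = 50.0000·37.4/31.9 = 58.6207
SG_post = 1 + 58.6207/1000

1.0586


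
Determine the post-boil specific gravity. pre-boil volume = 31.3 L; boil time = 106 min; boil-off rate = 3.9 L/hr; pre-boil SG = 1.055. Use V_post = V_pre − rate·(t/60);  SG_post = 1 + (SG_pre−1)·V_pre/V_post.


V_post = 31.3 − 3.9·(106/60) = 24.4100
SG_post = 1 + (1.055 − 1)·31.3/24.4100

1.0705


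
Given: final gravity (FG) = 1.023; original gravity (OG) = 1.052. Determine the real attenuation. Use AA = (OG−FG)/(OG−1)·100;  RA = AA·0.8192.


AA = (1.052 − 1.023)/(1.052 − 1)·100 = 55.7692
RA = 55.7692·0.8192

45.6862 %


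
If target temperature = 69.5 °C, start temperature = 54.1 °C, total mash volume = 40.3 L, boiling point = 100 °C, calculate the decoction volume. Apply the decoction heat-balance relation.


V_dec = V_total·(T_target − T_start)/(T_boil − T_start)
V_dec = 40.3·(69.5 − 54.1)/(100 − 54.1)

13.5211 L


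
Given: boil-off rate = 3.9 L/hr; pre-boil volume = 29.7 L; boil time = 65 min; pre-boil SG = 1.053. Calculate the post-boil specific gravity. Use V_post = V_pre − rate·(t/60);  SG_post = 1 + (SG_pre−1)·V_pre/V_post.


V_post = 29.7 − 3.9·(65/60) = 25.4750
SG_post = 1 + (1.053 − 1)·29.7/25.4750

1.0618


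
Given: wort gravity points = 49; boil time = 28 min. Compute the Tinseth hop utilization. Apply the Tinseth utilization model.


U = 1.65·0.000125^(GP/1000) · (1 − e^(−0.04·t))/4.15
bigness = 1.65·0.000125^(49/1000) = 1.0623
boil_factor = (1 − e^(−0.04·28))/4.15 = 0.1623
U = 1.0623 · 0.1623

0.1725


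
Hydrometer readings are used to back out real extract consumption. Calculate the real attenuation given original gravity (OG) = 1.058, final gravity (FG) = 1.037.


AA = (OG−FG)/(OG−1)·100;  RA = AA·0.8192
AA = (1.058 − 1.037)/(1.058 − 1)·100 = 36.2069
RA = 36.2069·0.8192

29.6607 %


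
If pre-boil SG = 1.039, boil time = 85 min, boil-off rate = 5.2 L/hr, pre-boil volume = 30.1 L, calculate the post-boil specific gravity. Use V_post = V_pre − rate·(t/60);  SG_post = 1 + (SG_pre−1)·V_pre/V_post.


V_post = 30.1 − 5.2·(85/60) = 22.7333
SG_post = 1 + (1.039 − 1)·30.1/22.7333

1.0516


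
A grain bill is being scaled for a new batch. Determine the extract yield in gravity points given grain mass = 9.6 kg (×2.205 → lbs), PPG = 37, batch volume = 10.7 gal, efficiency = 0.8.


points = lbs × PPG × eff / vol
lbs = 9.6 × 2.205 = 21.1680
points = 21.1680 × 37 × 0.8 / 10.7

58.5582 points


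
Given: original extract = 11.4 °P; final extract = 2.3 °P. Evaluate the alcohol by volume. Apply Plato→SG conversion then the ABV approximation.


SG = 259/(259 − P);  ABV = (OG − FG)·131.25
OG = 259/(259 − 11.4) = 1.0460
FG = 259/(259 − 2.3) = 1.0090
ABV = (1.0460 − 1.0090)·131.25

4.8670 % ABV


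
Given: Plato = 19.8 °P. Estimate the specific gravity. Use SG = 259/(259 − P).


SG = 259/(259 − 19.8)

1.0828


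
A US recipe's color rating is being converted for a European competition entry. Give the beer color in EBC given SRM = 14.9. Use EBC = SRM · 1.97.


EBC = 14.9 · 1.97

29.3530 EBC


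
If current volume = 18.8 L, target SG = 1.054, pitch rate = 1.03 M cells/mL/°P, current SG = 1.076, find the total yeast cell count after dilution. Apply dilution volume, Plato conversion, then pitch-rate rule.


V_w = V·((SG_c−1)/(SG_t−1)−1);  °P = 259 − 259/SG_t;  cells = rate·(V+V_w)·°P
V_w = 18.8·((1.076−1)/(1.054−1)−1) = 7.6593
V_final = 18.8 + 7.6593 = 26.4593
°P = 259 − 259/1.054 = 13.2694
cells = 1.03·26.4593·13.2694

361.6328 billion cells


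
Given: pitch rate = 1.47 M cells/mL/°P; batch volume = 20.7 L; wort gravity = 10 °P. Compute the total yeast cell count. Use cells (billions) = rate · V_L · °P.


cells = 1.47 · 20.7 · 10

304.2900 billion cells


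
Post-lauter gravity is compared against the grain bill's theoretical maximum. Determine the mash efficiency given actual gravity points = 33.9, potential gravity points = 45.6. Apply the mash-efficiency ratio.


efficiency = actual / potential × 100
efficiency = 33.9 / 45.6 × 100

74.3421 %


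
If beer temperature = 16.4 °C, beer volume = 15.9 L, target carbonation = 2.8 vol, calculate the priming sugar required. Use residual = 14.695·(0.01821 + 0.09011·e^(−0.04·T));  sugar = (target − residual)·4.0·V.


residual = 14.695·(0.01821 + 0.09011·e^(−0.04·16.4)) = 0.9547
sugar = (2.8 − 0.9547)·4.0·15.9

117.3588 g


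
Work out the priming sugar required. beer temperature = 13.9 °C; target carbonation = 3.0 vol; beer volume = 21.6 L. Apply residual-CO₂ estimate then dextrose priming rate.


residual = 14.695·(0.01821 + 0.09011·e^(−0.04·T));  sugar = (target − residual)·4.0·V
residual = 14.695·(0.01821 + 0.09011·e^(−0.04·13.9)) = 1.0270
sugar = (3.0 − 1.0270)·4.0·21.6

170.4669 g


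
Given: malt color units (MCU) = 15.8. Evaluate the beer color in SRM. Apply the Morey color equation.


SRM = 1.4922 · MCU^0.6859
SRM = 1.4922 · 15.8^0.6859

9.9080 SRM


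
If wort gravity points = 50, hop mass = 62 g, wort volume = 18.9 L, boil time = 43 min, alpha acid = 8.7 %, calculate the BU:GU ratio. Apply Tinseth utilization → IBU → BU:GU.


U = 1.65·0.000125^(GP/1000)·(1−e^(−0.04t))/4.15;  IBU = (α/100)·m·U·1000/V;  BU:GU = IBU/GP
U = 1.65·0.000125^(50/1000)·(1−e^(−0.04·43))/4.15 = 0.2083
IBU = (8.7/100)·62·0.2083·1000/18.9 = 59.4345
BU:GU = 59.4345/50

1.1887


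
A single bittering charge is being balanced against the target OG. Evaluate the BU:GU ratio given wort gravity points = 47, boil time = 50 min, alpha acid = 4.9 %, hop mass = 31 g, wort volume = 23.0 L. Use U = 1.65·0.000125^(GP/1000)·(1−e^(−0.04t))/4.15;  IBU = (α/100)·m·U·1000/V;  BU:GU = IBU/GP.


U = 1.65·0.000125^(47/1000)·(1−e^(−0.04·50))/4.15 = 0.2253
IBU = (4.9/100)·31·0.2253·1000/23.0 = 14.8822
BU:GU = 14.8822/47

0.3166


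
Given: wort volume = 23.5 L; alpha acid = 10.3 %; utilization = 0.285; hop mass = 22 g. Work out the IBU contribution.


IBU = (α/100)·mass·U·1000 / V
IBU = (10.3/100)·22·0.285·1000 / 23.5

27.4813 IBU


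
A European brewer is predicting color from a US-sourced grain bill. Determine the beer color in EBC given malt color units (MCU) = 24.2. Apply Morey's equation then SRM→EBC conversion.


SRM = 1.4922·MCU^0.6859;  EBC = SRM·1.97
SRM = 1.4922·24.2^0.6859 = 13.2735
EBC = 13.2735·1.97

26.1488 EBC


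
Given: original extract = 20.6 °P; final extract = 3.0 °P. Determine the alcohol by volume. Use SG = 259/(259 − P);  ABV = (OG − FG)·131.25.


OG = 259/(259 − 20.6) = 1.0864
FG = 259/(259 − 3.0) = 1.0117
ABV = (1.0864 − 1.0117)·131.25

9.8031 % ABV


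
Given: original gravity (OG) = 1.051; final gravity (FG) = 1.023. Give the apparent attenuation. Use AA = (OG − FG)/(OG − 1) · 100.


AA = (1.051 − 1.023)/(1.051 − 1) · 100

54.9020 %


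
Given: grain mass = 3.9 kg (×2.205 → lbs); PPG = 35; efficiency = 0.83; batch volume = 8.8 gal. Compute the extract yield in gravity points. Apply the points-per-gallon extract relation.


points = lbs × PPG × eff / vol
lbs = 3.9 × 2.205 = 8.5995
points = 8.5995 × 35 × 0.83 / 8.8

28.3881 points


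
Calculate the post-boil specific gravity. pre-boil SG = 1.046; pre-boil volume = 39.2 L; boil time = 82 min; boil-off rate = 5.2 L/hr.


V_post = V_pre − rate·(t/60);  SG_post = 1 + (SG_pre−1)·V_pre/V_post
V_post = 39.2 − 5.2·(82/60) = 32.0933
SG_post = 1 + (1.046 − 1)·39.2/32.0933

1.0562


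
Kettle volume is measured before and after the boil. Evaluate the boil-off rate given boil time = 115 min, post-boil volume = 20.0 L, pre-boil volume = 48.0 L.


rate = (V_pre − V_post) / (t_min/60)
rate = (48.0 − 20.0) / (115/60)

14.6087 L/hr


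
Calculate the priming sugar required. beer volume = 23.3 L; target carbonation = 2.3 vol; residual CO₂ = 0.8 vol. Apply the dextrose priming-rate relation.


sugar = (target − residual)·4.0·V
sugar = (2.3 − 0.8)·4.0·23.3

139.8000 g


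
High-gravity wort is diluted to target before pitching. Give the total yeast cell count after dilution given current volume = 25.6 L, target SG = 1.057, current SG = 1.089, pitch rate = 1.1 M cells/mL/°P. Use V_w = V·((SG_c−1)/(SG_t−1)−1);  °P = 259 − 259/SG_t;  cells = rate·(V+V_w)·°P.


V_w = 25.6·((1.089−1)/(1.057−1)−1) = 14.3719
V_final = 25.6 + 14.3719 = 39.9719
°P = 259 − 259/1.057 = 13.9669
cells = 1.1·39.9719·13.9669

614.1118 billion cells


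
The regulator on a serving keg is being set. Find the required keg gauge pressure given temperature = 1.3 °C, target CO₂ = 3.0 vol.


psi = vols/(0.01821 + 0.09011·e^(−0.04·T)) − 14.695
psi = 3.0/(0.01821 + 0.09011·e^(−0.04·1.3)) − 14.695

14.2195 psi


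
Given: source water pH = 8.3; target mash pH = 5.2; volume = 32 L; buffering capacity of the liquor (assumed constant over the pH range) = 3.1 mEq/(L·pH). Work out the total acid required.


acid = buffering capacity · (pH_source − pH_target) · V
acid = 3.1 · (8.3 − 5.2) · 32

307.5200 mEq


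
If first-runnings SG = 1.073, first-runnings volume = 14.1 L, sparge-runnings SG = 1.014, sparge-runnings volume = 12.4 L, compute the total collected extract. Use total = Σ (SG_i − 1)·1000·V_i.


first = (1.073 − 1)·1000·14.1 = 1029.3000
sparge = (1.014 − 1)·1000·12.4 = 173.6000
total = 1029.3000 + 173.6000

1202.9000 gravity·L


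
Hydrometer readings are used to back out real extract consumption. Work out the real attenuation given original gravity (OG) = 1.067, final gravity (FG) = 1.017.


AA = (OG−FG)/(OG−1)·100;  RA = AA·0.8192
AA = (1.067 − 1.017)/(1.067 − 1)·100 = 74.6269
RA = 74.6269·0.8192

61.1343 %


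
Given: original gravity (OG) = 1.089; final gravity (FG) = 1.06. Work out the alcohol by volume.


ABV = (OG − FG) · 131.25
ABV = (1.089 − 1.06) · 131.25

3.8062 % ABV


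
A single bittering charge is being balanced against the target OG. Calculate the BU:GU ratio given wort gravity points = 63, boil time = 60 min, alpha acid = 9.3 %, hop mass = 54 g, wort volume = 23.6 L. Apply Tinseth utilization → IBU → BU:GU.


U = 1.65·0.000125^(GP/1000)·(1−e^(−0.04t))/4.15;  IBU = (α/100)·m·U·1000/V;  BU:GU = IBU/GP
U = 1.65·0.000125^(63/1000)·(1−e^(−0.04·60))/4.15 = 0.2052
IBU = (9.3/100)·54·0.2052·1000/23.6 = 43.6721
BU:GU = 43.6721/63

0.6932


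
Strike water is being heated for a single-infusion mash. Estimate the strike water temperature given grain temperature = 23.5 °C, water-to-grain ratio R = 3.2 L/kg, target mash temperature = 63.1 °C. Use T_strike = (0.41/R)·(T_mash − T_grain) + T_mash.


T_strike = (0.41/3.2)·(63.1 − 23.5) + 63.1

68.1737 °C


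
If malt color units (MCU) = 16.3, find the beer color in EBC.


SRM = 1.4922·MCU^0.6859;  EBC = SRM·1.97
SRM = 1.4922·16.3^0.6859 = 10.1220
EBC = 10.1220·1.97

19.9403 EBC


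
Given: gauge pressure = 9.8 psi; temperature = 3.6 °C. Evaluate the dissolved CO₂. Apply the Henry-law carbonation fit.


vols = (P + 14.695)·(0.01821 + 0.09011·e^(−0.04·T))
vols = (9.8 + 14.695)·(0.01821 + 0.09011·e^(−0.04·3.6))

2.3573 volumes


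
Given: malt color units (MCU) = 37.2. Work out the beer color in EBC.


SRM = 1.4922·MCU^0.6859;  EBC = SRM·1.97
SRM = 1.4922·37.2^0.6859 = 17.8264
EBC = 17.8264·1.97

35.1179 EBC


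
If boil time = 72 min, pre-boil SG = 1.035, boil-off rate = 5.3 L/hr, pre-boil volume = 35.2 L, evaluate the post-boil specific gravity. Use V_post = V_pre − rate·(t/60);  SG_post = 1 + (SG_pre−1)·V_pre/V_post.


V_post = 35.2 − 5.3·(72/60) = 28.8400
SG_post = 1 + (1.035 − 1)·35.2/28.8400

1.0427


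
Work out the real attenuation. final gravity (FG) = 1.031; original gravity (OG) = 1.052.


AA = (OG−FG)/(OG−1)·100;  RA = AA·0.8192
AA = (1.052 − 1.031)/(1.052 − 1)·100 = 40.3846
RA = 40.3846·0.8192

33.0831 %


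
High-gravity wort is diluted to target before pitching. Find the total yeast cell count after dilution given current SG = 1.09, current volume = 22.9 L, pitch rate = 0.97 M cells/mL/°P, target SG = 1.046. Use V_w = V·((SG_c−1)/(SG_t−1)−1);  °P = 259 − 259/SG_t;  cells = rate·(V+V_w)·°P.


V_w = 22.9·((1.09−1)/(1.046−1)−1) = 21.9043
V_final = 22.9 + 21.9043 = 44.8043
°P = 259 − 259/1.046 = 11.3901
cells = 0.97·44.8043·11.3901

495.0144 billion cells


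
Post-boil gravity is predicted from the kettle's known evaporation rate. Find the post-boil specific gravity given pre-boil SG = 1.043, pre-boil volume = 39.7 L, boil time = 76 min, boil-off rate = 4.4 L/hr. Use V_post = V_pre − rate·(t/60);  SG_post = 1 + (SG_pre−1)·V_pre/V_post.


V_post = 39.7 − 4.4·(76/60) = 34.1267
SG_post = 1 + (1.043 − 1)·39.7/34.1267

1.0500


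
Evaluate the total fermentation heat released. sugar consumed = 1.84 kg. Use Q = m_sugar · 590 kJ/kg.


Q = 1.84 · 590

1085.6000 kJ


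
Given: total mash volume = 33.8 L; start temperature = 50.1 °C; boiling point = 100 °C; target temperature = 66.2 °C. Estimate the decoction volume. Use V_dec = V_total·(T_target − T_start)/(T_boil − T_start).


V_dec = 33.8·(66.2 − 50.1)/(100 − 50.1)

10.9054 L


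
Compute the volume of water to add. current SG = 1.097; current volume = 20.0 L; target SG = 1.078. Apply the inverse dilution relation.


V_water = V·((SG_curr − 1)/(SG_target − 1) − 1)
V_water = 20.0·((1.097 − 1)/(1.078 − 1) − 1)

4.8718 L


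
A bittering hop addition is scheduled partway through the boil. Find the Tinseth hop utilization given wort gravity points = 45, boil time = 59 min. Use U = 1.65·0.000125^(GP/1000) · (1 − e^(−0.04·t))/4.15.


bigness = 1.65·0.000125^(45/1000) = 1.1011
boil_factor = (1 − e^(−0.04·59))/4.15 = 0.2182
U = 1.1011 · 0.2182

0.2403


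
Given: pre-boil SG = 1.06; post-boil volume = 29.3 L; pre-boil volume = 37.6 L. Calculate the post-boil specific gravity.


SG_post = 1 + (SG_pre − 1)·V_pre/V_post
pts_pre = (1.06 − 1)·1000 = 60.0000
pts_post = 60.0000·37.6/29.3 = 76.9966
SG_post = 1 + 76.9966/1000

1.0770


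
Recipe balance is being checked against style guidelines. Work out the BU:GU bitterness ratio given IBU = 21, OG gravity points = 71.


BU:GU = IBU / OG_points
BU:GU = 21 / 71

0.2958


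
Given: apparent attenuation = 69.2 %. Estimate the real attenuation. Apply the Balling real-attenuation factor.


RA = AA · 0.8192
RA = 69.2 · 0.8192

56.6886 %


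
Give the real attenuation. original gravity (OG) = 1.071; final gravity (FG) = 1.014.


AA = (OG−FG)/(OG−1)·100;  RA = AA·0.8192
AA = (1.071 − 1.014)/(1.071 − 1)·100 = 80.2817
RA = 80.2817·0.8192

65.7668 %


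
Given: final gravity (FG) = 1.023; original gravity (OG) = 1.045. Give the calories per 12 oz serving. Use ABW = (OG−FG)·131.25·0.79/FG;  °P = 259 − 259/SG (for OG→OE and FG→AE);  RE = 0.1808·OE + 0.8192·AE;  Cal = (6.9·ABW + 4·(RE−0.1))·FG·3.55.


ABW = (1.045 − 1.023)·131.25·0.79/1.023 = 2.2298
OE = 259 − 259/1.045 = 11.1531 °P
AE = 259 − 259/1.023 = 5.8231 °P
RE = 0.1808·11.1531 + 0.8192·5.8231 = 6.7867 °P
Cal = (6.9·2.2298 + 4·(6.7867−0.1))·1.023·3.55

153.0118 kcal


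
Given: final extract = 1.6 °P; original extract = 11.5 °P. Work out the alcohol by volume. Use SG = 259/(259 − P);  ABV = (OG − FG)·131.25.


OG = 259/(259 − 11.5) = 1.0465
FG = 259/(259 − 1.6) = 1.0062
ABV = (1.0465 − 1.0062)·131.25

5.2826 % ABV


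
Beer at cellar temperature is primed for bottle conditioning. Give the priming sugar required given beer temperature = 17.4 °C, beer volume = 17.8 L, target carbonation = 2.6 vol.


residual = 14.695·(0.01821 + 0.09011·e^(−0.04·T));  sugar = (target − residual)·4.0·V
residual = 14.695·(0.01821 + 0.09011·e^(−0.04·17.4)) = 0.9278
sugar = (2.6 − 0.9278)·4.0·17.8

119.0611 g


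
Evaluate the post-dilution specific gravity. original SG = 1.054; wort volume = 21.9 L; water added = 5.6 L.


SG_new = 1 + (SG_old − 1)·V_old/(V_old + V_water)
pts = (1.054 − 1)·1000·21.9/(21.9 + 5.6) = 43.0036
SG_new = 1 + 43.0036/1000

1.0430


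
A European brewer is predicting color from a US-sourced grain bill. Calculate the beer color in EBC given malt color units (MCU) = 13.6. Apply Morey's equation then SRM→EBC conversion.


SRM = 1.4922·MCU^0.6859;  EBC = SRM·1.97
SRM = 1.4922·13.6^0.6859 = 8.9397
EBC = 8.9397·1.97

17.6111 EBC


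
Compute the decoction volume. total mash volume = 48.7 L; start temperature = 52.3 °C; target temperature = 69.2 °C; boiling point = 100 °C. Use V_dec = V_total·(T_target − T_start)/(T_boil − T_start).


V_dec = 48.7·(69.2 − 52.3)/(100 − 52.3)

17.2543 L


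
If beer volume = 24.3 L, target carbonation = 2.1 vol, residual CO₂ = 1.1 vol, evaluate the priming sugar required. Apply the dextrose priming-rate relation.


sugar = (target − residual)·4.0·V
sugar = (2.1 − 1.1)·4.0·24.3

97.2000 g


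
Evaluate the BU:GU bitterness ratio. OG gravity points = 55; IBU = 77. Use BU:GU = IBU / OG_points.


BU:GU = 77 / 55

1.4000


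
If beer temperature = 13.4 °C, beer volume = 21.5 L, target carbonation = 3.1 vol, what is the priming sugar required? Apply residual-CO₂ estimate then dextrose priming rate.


residual = 14.695·(0.01821 + 0.09011·e^(−0.04·T));  sugar = (target − residual)·4.0·V
residual = 14.695·(0.01821 + 0.09011·e^(−0.04·13.4)) = 1.0423
sugar = (3.1 − 1.0423)·4.0·21.5

176.9584 g


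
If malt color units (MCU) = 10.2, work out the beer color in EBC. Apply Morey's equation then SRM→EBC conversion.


SRM = 1.4922·MCU^0.6859;  EBC = SRM·1.97
SRM = 1.4922·10.2^0.6859 = 7.3388
EBC = 7.3388·1.97

14.4575 EBC


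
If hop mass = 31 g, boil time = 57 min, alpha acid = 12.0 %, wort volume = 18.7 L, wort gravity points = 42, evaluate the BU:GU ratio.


U = 1.65·0.000125^(GP/1000)·(1−e^(−0.04t))/4.15;  IBU = (α/100)·m·U·1000/V;  BU:GU = IBU/GP
U = 1.65·0.000125^(42/1000)·(1−e^(−0.04·57))/4.15 = 0.2447
IBU = (12.0/100)·31·0.2447·1000/18.7 = 48.6795
BU:GU = 48.6795/42

1.1590


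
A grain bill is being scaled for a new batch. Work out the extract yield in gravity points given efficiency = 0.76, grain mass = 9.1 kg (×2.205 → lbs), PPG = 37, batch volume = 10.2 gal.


points = lbs × PPG × eff / vol
lbs = 9.1 × 2.205 = 20.0655
points = 20.0655 × 37 × 0.76 / 10.2

55.3178 points


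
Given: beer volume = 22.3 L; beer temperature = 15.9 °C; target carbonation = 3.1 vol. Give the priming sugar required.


residual = 14.695·(0.01821 + 0.09011·e^(−0.04·T));  sugar = (target − residual)·4.0·V
residual = 14.695·(0.01821 + 0.09011·e^(−0.04·15.9)) = 0.9686
sugar = (3.1 − 0.9686)·4.0·22.3

190.1193 g


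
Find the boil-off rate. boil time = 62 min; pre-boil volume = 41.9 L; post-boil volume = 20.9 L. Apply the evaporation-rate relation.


rate = (V_pre − V_post) / (t_min/60)
rate = (41.9 − 20.9) / (62/60)

20.3226 L/hr


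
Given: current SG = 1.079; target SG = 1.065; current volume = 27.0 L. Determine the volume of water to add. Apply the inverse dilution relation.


V_water = V·((SG_curr − 1)/(SG_target − 1) − 1)
V_water = 27.0·((1.079 − 1)/(1.065 − 1) − 1)

5.8154 L
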